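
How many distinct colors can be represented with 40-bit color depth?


Colors = 2^bits = 2^40
= 1,099,511,627,776 colors


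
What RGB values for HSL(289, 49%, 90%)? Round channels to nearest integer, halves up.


H=289°, S=0.49, L=0.90
C = (1-|2L-1|)×S = (1-|0.80|)×0.49 = 0.098
H' = H/60 = 289/60 ≈ 4.8167; X = C×(1-|H' mod 2 - 1|) ≈ 0.0800
m = L - C/2 = 0.90 - 0.049 = 0.851
Sector ⌊H'⌋ = 4 → (R',G',B') = (≈0.0800, 0.0, 0.098)
RGB = ((R'+m)×255, (G'+m)×255, (B'+m)×255) = (237.4135, 217.005, 241.995)
Round half up → RGB(237, 217, 242)


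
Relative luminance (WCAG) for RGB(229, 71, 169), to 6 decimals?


Linearize each channel (sRGB transfer function): c = v/255; c_lin = c/12.92 if c ≤ 0.04045, else ((c+0.055)/1.055)^2.4
  R: 229/255 ≈ 0.898039 > 0.04045 → ((0.898039+0.055)/1.055)^2.4 ≈ 0.783538
  G: 71/255 ≈ 0.278431 > 0.04045 → ((0.278431+0.055)/1.055)^2.4 ≈ 0.063010
  B: 169/255 ≈ 0.662745 > 0.04045 → ((0.662745+0.055)/1.055)^2.4 ≈ 0.396755
R_lin = 0.783538, G_lin = 0.063010, B_lin = 0.396755
L = 0.2126×R + 0.7152×G + 0.0722×B
L = 0.2126×0.783538 + 0.7152×0.063010 + 0.0722×0.396755
L ≈ 0.240291


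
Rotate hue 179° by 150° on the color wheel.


New hue = (H + rotation) mod 360
New hue = (179 + 150) mod 360
= 329 mod 360
= 329°


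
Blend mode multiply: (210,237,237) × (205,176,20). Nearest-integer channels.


Multiply: C = A×B/255, rounded to nearest integer
R: 210×205/255 = 43050/255 ≈ 168.824 → 169
G: 237×176/255 = 41712/255 ≈ 163.576 → 164
B: 237×20/255 = 4740/255 ≈ 18.588 → 19
= RGB(169, 164, 19)


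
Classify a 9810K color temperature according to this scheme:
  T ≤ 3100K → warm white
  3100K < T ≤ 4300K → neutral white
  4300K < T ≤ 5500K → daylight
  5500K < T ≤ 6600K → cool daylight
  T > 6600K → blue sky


Temperature: 9810K
9810K > 6600K → blue sky
Classification: blue sky


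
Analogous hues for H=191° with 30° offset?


Base hue: 191°
Left analog: (191 - 30) mod 360 = 161°
Right analog: (191 + 30) mod 360 = 221°
Analogous hues = 161° and 221°


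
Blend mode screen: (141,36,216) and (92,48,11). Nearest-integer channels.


Screen: C = 255 - (255-A)×(255-B)/255, rounded to nearest integer
R: 255 - (255-141)×(255-92)/255 = 255 - 18582/255 ≈ 255 - 72.871 = 182.129 → 182
G: 255 - (255-36)×(255-48)/255 = 255 - 45333/255 ≈ 255 - 177.776 = 77.224 → 77
B: 255 - (255-216)×(255-11)/255 = 255 - 9516/255 ≈ 255 - 37.318 = 217.682 → 218
= RGB(182, 77, 218)


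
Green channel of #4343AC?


Color: #4343AC
R = 43 = 67
G = 43 = 67
B = AC = 172
Green = 67


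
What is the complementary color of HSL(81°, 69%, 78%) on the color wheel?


Complement = opposite side of color wheel = hue + 180°
H' = (81 + 180) mod 360 = 261°
S and L unchanged.
= HSL(261°, 69%, 78%)


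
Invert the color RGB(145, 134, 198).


Invert: (255-R, 255-G, 255-B)
R: 255-145 = 110
G: 255-134 = 121
B: 255-198 = 57
= RGB(110, 121, 57)


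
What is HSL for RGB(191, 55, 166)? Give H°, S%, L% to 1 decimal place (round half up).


Normalize: R'=191/255≈0.7490, G'=55/255≈0.2157, B'=166/255≈0.6510
Max=191/255, Min=55/255, Δ=Max-Min=136/255
L = (Max+Min)/2 = (191+55)/510 = 246/510 = 0.48235… → L = 48.2%
L ≤ 0.5 → S = Δ/(Max+Min) = 136/(191+55) = 136/246 = 0.55284… → S = 55.3%
(the 1/255 factors cancel in S and H, so raw channel differences can be used)
Max is R' → H = 60 × (((G-B)/Δ) mod 6) = 60 × (((55-166)/136) mod 6)
  (-111)/136 = -0.8161…; negative, so add 6 → 5.1838…
  H = 60 × 5.1838… = 311.029…° → H = 311.0°
= HSL(311.0°, 55.3%, 48.2%)


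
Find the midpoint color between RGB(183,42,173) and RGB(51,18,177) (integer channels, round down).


Midpoint: each channel = ⌊(C₁+C₂)/2⌋
R: ⌊(183+51)/2⌋ = 117
G: ⌊(42+18)/2⌋ = 30
B: ⌊(173+177)/2⌋ = 175
= RGB(117, 30, 175)


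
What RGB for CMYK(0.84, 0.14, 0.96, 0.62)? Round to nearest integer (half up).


R = 255 × (1-C) × (1-K) = 255 × 0.16 × 0.38 = 15.504 → 16
G = 255 × (1-M) × (1-K) = 255 × 0.86 × 0.38 = 83.334 → 83
B = 255 × (1-Y) × (1-K) = 255 × 0.04 × 0.38 = 3.876 → 4
= RGB(16, 83, 4)


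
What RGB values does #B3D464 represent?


B3 → 179 (R)
D4 → 212 (G)
64 → 100 (B)
= RGB(179, 212, 100)


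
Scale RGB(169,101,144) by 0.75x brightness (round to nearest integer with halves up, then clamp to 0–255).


Multiply each channel by 0.75, round half up, clamp to [0, 255]
R: 169×0.75 = 126.75 → round → 127
G: 101×0.75 = 75.75 → round → 76
B: 144×0.75 = 108
= RGB(127, 76, 108)


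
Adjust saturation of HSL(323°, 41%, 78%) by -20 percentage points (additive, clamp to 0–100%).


Original S = 41%
Adjustment = -20 percentage points
New S = 41 + (-20) = 21
Clamp to [0, 100] → 21
= HSL(323°, 21%, 78%)


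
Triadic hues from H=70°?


Triadic: equally spaced at 120° intervals
H1 = 70°
H2 = (70 + 120) mod 360 = 190°
H3 = (70 + 240) mod 360 = 310°
Triadic = 70°, 190°, 310°


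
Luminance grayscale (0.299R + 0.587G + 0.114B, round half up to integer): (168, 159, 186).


Gray = 0.299×R + 0.587×G + 0.114×B
Gray = 0.299×168 + 0.587×159 + 0.114×186
Gray = 50.232 + 93.333 + 21.204
Gray = 164.769 → round half up → 165
Gray = 165


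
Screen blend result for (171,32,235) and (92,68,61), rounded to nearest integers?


Screen: C = 255 - (255-A)×(255-B)/255, rounded to nearest integer
R: 255 - (255-171)×(255-92)/255 = 255 - 13692/255 ≈ 255 - 53.694 = 201.306 → 201
G: 255 - (255-32)×(255-68)/255 = 255 - 41701/255 ≈ 255 - 163.533 = 91.467 → 91
B: 255 - (255-235)×(255-61)/255 = 255 - 3880/255 ≈ 255 - 15.216 = 239.784 → 240
= RGB(201, 91, 240)


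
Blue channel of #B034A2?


Color: #B034A2
R = B0 = 176
G = 34 = 52
B = A2 = 162
Blue = 162


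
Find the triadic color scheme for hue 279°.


Triadic: equally spaced at 120° intervals
H1 = 279°
H2 = (279 + 120) mod 360 = 39°
H3 = (279 + 240) mod 360 = 159°
Triadic = 279°, 39°, 159°


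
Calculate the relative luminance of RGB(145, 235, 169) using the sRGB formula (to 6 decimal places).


Linearize each channel (sRGB transfer function): c = v/255; c_lin = c/12.92 if c ≤ 0.04045, else ((c+0.055)/1.055)^2.4
  R: 145/255 ≈ 0.568627 > 0.04045 → ((0.568627+0.055)/1.055)^2.4 ≈ 0.283149
  G: 235/255 ≈ 0.921569 > 0.04045 → ((0.921569+0.055)/1.055)^2.4 ≈ 0.830770
  B: 169/255 ≈ 0.662745 > 0.04045 → ((0.662745+0.055)/1.055)^2.4 ≈ 0.396755
R_lin = 0.283149, G_lin = 0.830770, B_lin = 0.396755
L = 0.2126×R + 0.7152×G + 0.0722×B
L = 0.2126×0.283149 + 0.7152×0.830770 + 0.0722×0.396755
L ≈ 0.683010


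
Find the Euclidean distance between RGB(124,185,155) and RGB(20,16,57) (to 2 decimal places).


d = √[(R₁-R₂)² + (G₁-G₂)² + (B₁-B₂)²]
d = √[(124-20)² + (185-16)² + (155-57)²]
d = √[10816 + 28561 + 9604]
d = √48981
d ≈ 221.32


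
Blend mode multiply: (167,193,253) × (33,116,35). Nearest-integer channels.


Multiply: C = A×B/255, rounded to nearest integer
R: 167×33/255 = 5511/255 ≈ 21.612 → 22
G: 193×116/255 = 22388/255 ≈ 87.796 → 88
B: 253×35/255 = 8855/255 ≈ 34.725 → 35
= RGB(22, 88, 35)


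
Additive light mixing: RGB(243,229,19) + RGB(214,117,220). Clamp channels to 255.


Additive: each channel = min(255, C₁+C₂)
R: 243+214 = 457 → 255
G: 229+117 = 346 → 255
B: 19+220 = 239 → 239
= RGB(255, 255, 239)


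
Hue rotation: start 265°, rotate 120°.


New hue = (H + rotation) mod 360
New hue = (265 + 120) mod 360
= 385 mod 360
= 25°


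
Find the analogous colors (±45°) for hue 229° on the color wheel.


Base hue: 229°
Left analog: (229 - 45) mod 360 = 184°
Right analog: (229 + 45) mod 360 = 274°
Analogous hues = 184° and 274°


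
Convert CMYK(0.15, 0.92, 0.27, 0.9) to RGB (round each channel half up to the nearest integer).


R = 255 × (1-C) × (1-K) = 255 × 0.85 × 0.10 = 21.675 → 22
G = 255 × (1-M) × (1-K) = 255 × 0.08 × 0.10 = 2.04 → 2
B = 255 × (1-Y) × (1-K) = 255 × 0.73 × 0.10 = 18.615 → 19
= RGB(22, 2, 19)


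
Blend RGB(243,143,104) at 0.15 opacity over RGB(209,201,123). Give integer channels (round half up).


C = α×F + (1-α)×B, with 1-α = 0.85
R: 0.15×243 + 0.85×209 = 36.45 + 177.65 = 214.10 → 214
G: 0.15×143 + 0.85×201 = 21.45 + 170.85 = 192.30 → 192
B: 0.15×104 + 0.85×123 = 15.60 + 104.55 = 120.15 → 120
= RGB(214, 192, 120)


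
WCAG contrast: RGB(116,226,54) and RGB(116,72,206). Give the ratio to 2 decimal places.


Linearize each sRGB channel c=v/255: c/12.92 if c ≤ 0.04045 else ((c+0.055)/1.055)^2.4
L = 0.2126×R_lin + 0.7152×G_lin + 0.0722×B_lin
Color 1 (116,226,54):
  R=116: 116/255≈0.4549 > 0.04045 → ((0.4549+0.055)/1.055)^2.4 ≈ 0.17465
  G=226: 226/255≈0.8863 > 0.04045 → ((0.8863+0.055)/1.055)^2.4 ≈ 0.76052
  B=54: 54/255≈0.2118 > 0.04045 → ((0.2118+0.055)/1.055)^2.4 ≈ 0.03689
  L1 = 0.2126×0.17465 + 0.7152×0.76052 + 0.0722×0.03689 ≈ 0.58372
Color 2 (116,72,206):
  R=116: 116/255≈0.4549 > 0.04045 → ((0.4549+0.055)/1.055)^2.4 ≈ 0.17465
  G=72: 72/255≈0.2824 > 0.04045 → ((0.2824+0.055)/1.055)^2.4 ≈ 0.06480
  B=206: 206/255≈0.8078 > 0.04045 → ((0.8078+0.055)/1.055)^2.4 ≈ 0.61721
  L2 = 0.2126×0.17465 + 0.7152×0.06480 + 0.0722×0.61721 ≈ 0.12804
Lighter = 0.58372, Darker = 0.12804
Ratio = (L_lighter + 0.05) / (L_darker + 0.05)
Ratio = (0.58372 + 0.05) / (0.12804 + 0.05) = 0.63372 / 0.17804 ≈ 3.5594
Ratio ≈ 3.56:1


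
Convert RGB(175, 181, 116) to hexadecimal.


R = 175 → AF (hex)
G = 181 → B5 (hex)
B = 116 → 74 (hex)
Hex = #AFB574


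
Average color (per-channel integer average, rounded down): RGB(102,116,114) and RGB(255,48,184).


Midpoint: each channel = ⌊(C₁+C₂)/2⌋
R: ⌊(102+255)/2⌋ = 178
G: ⌊(116+48)/2⌋ = 82
B: ⌊(114+184)/2⌋ = 149
= RGB(178, 82, 149)


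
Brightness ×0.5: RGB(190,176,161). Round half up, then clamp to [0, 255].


Multiply each channel by 0.5, round half up, clamp to [0, 255]
R: 190×0.5 = 95
G: 176×0.5 = 88
B: 161×0.5 = 80.5 → round → 81
= RGB(95, 88, 81)


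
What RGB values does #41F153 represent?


41 → 65 (R)
F1 → 241 (G)
53 → 83 (B)
= RGB(65, 241, 83)


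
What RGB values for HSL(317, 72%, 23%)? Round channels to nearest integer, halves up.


H=317°, S=0.72, L=0.23
C = (1-|2L-1|)×S = (1-|-0.54|)×0.72 = 0.3312
H' = H/60 = 317/60 ≈ 5.2833; X = C×(1-|H' mod 2 - 1|) = 0.23736
m = L - C/2 = 0.23 - 0.1656 = 0.0644
Sector ⌊H'⌋ = 5 → (R',G',B') = (0.3312, 0.0, 0.23736)
RGB = ((R'+m)×255, (G'+m)×255, (B'+m)×255) = (100.878, 16.422, 76.9488)
Round half up → RGB(101, 16, 77)


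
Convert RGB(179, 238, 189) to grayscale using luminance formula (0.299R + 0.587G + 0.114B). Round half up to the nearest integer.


Gray = 0.299×R + 0.587×G + 0.114×B
Gray = 0.299×179 + 0.587×238 + 0.114×189
Gray = 53.521 + 139.706 + 21.546
Gray = 214.773 → round half up → 215
Gray = 215


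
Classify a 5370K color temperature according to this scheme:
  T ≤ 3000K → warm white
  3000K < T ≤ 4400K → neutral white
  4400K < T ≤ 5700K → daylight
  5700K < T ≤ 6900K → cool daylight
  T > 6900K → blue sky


Temperature: 5370K
4400K < 5370K ≤ 5700K → daylight
Classification: daylight


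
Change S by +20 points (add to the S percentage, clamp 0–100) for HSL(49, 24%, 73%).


Original S = 24%
Adjustment = +20 percentage points
New S = 24 + (20) = 44
Clamp to [0, 100] → 44
= HSL(49°, 44%, 73%)


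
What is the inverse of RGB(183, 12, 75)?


Invert: (255-R, 255-G, 255-B)
R: 255-183 = 72
G: 255-12 = 243
B: 255-75 = 180
= RGB(72, 243, 180)


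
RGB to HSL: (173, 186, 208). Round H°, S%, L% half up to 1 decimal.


Normalize: R'=173/255≈0.6784, G'=186/255≈0.7294, B'=208/255≈0.8157
Max=208/255, Min=173/255, Δ=Max-Min=35/255
L = (Max+Min)/2 = (208+173)/510 = 381/510 = 0.74705… → L = 74.7%
L > 0.5 → S = Δ/(2-Max-Min) = 35/(510-208-173) = 35/129 = 0.27131… → S = 27.1%
(the 1/255 factors cancel in S and H, so raw channel differences can be used)
Max is B' → H = 60 × ((R-G)/Δ + 4) = 60 × ((173-186)/35 + 4)
  -13/35 + 4 = -0.3714… + 4 = 3.6285…
  H = 60 × 3.6285… = 217.714…° → H = 217.7°
= HSL(217.7°, 27.1%, 74.7%)


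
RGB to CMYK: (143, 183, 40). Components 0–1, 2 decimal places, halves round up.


R'=143/255≈0.5608, G'=183/255≈0.7176, B'=40/255≈0.1569
K = 1 - max(R',G',B') = 1 - 183/255 = 72/255 = 0.28235… → 0.28
(1-R'-K)/(1-K) simplifies to (max-R)/max with max = 183:
C = (183-143)/183 = 40/183 = 0.21857… → 0.22
M = (183-183)/183 = 0/183 = 0 → 0.00
Y = (183-40)/183 = 143/183 = 0.78142… → 0.78
= CMYK(0.22, 0.00, 0.78, 0.28)


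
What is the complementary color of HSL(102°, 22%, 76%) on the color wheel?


Complement = opposite side of color wheel = hue + 180°
H' = (102 + 180) mod 360 = 282°
S and L unchanged.
= HSL(282°, 22%, 76%)


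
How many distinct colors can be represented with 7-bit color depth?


Colors = 2^bits = 2^7
= 128 colors


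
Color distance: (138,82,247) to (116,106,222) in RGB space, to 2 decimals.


d = √[(R₁-R₂)² + (G₁-G₂)² + (B₁-B₂)²]
d = √[(138-116)² + (82-106)² + (247-222)²]
d = √[484 + 576 + 625]
d = √1685
d ≈ 41.05


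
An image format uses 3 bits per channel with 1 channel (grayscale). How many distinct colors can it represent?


Total bits = 3 bits/channel × 1 channels = 3 bits
Distinct colors = 2^3
= 8 colors


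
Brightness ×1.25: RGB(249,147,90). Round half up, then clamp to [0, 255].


Multiply each channel by 1.25, round half up, clamp to [0, 255]
R: 249×1.25 = 311.25 → round → 311 → clamp → 255
G: 147×1.25 = 183.75 → round → 184
B: 90×1.25 = 112.5 → round → 113
= RGB(255, 184, 113)


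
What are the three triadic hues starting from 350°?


Triadic: equally spaced at 120° intervals
H1 = 350°
H2 = (350 + 120) mod 360 = 110°
H3 = (350 + 240) mod 360 = 230°
Triadic = 350°, 110°, 230°


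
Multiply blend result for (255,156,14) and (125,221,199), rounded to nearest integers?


Multiply: C = A×B/255, rounded to nearest integer
R: 255×125/255 = 31875/255 ≈ 125.000 → 125
G: 156×221/255 = 34476/255 ≈ 135.200 → 135
B: 14×199/255 = 2786/255 ≈ 10.925 → 11
= RGB(125, 135, 11)


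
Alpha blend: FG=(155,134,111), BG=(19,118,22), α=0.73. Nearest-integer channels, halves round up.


C = α×F + (1-α)×B, with 1-α = 0.27
R: 0.73×155 + 0.27×19 = 113.15 + 5.13 = 118.28 → 118
G: 0.73×134 + 0.27×118 = 97.82 + 31.86 = 129.68 → 130
B: 0.73×111 + 0.27×22 = 81.03 + 5.94 = 86.97 → 87
= RGB(118, 130, 87)


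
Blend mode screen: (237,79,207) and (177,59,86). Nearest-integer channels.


Screen: C = 255 - (255-A)×(255-B)/255, rounded to nearest integer
R: 255 - (255-237)×(255-177)/255 = 255 - 1404/255 ≈ 255 - 5.506 = 249.494 → 249
G: 255 - (255-79)×(255-59)/255 = 255 - 34496/255 ≈ 255 - 135.278 = 119.722 → 120
B: 255 - (255-207)×(255-86)/255 = 255 - 8112/255 ≈ 255 - 31.812 = 223.188 → 223
= RGB(249, 120, 223)


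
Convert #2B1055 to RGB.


2B → 43 (R)
10 → 16 (G)
55 → 85 (B)
= RGB(43, 16, 85)


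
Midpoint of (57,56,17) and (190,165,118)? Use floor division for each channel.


Midpoint: each channel = ⌊(C₁+C₂)/2⌋
R: ⌊(57+190)/2⌋ = 123
G: ⌊(56+165)/2⌋ = 110
B: ⌊(17+118)/2⌋ = 67
= RGB(123, 110, 67)


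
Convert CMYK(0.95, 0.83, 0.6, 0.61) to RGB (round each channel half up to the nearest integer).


R = 255 × (1-C) × (1-K) = 255 × 0.05 × 0.39 = 4.9725 → 5
G = 255 × (1-M) × (1-K) = 255 × 0.17 × 0.39 = 16.9065 → 17
B = 255 × (1-Y) × (1-K) = 255 × 0.40 × 0.39 = 39.78 → 40
= RGB(5, 17, 40)


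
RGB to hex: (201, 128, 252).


R = 201 → C9 (hex)
G = 128 → 80 (hex)
B = 252 → FC (hex)
Hex = #C980FC


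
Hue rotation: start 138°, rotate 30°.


New hue = (H + rotation) mod 360
New hue = (138 + 30) mod 360
= 168 mod 360
= 168°


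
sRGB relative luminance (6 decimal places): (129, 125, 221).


Linearize each channel (sRGB transfer function): c = v/255; c_lin = c/12.92 if c ≤ 0.04045, else ((c+0.055)/1.055)^2.4
  R: 129/255 ≈ 0.505882 > 0.04045 → ((0.505882+0.055)/1.055)^2.4 ≈ 0.219526
  G: 125/255 ≈ 0.490196 > 0.04045 → ((0.490196+0.055)/1.055)^2.4 ≈ 0.205079
  B: 221/255 ≈ 0.866667 > 0.04045 → ((0.866667+0.055)/1.055)^2.4 ≈ 0.723055
R_lin = 0.219526, G_lin = 0.205079, B_lin = 0.723055
L = 0.2126×R + 0.7152×G + 0.0722×B
L = 0.2126×0.219526 + 0.7152×0.205079 + 0.0722×0.723055
L ≈ 0.245548


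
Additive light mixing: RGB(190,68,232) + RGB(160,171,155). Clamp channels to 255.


Additive: each channel = min(255, C₁+C₂)
R: 190+160 = 350 → 255
G: 68+171 = 239 → 239
B: 232+155 = 387 → 255
= RGB(255, 239, 255)


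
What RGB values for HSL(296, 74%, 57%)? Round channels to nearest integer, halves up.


H=296°, S=0.74, L=0.57
C = (1-|2L-1|)×S = (1-|0.14|)×0.74 = 0.6364
H' = H/60 = 296/60 ≈ 4.9333; X = C×(1-|H' mod 2 - 1|) ≈ 0.5940
m = L - C/2 = 0.57 - 0.3182 = 0.2518
Sector ⌊H'⌋ = 4 → (R',G',B') = (≈0.5940, 0.0, 0.6364)
RGB = ((R'+m)×255, (G'+m)×255, (B'+m)×255) = (215.6722, 64.209, 226.491)
Round half up → RGB(216, 64, 226)


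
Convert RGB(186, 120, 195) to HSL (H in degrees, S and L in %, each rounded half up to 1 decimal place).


Normalize: R'=186/255≈0.7294, G'=120/255≈0.4706, B'=195/255≈0.7647
Max=195/255, Min=120/255, Δ=Max-Min=75/255
L = (Max+Min)/2 = (195+120)/510 = 315/510 = 0.61764… → L = 61.8%
L > 0.5 → S = Δ/(2-Max-Min) = 75/(510-195-120) = 75/195 = 0.38461… → S = 38.5%
(the 1/255 factors cancel in S and H, so raw channel differences can be used)
Max is B' → H = 60 × ((R-G)/Δ + 4) = 60 × ((186-120)/75 + 4)
  66/75 + 4 = 0.88 + 4 = 4.88
  H = 60 × 4.88 = 292.8° → H = 292.8°
= HSL(292.8°, 38.5%, 61.8%)


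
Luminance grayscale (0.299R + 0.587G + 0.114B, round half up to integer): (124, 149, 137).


Gray = 0.299×R + 0.587×G + 0.114×B
Gray = 0.299×124 + 0.587×149 + 0.114×137
Gray = 37.076 + 87.463 + 15.618
Gray = 140.157 → round half up → 140
Gray = 140


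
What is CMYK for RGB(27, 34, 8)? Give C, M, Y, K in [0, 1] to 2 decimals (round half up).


R'=27/255≈0.1059, G'=34/255≈0.1333, B'=8/255≈0.0314
K = 1 - max(R',G',B') = 1 - 34/255 = 221/255 = 0.86666… → 0.87
(1-R'-K)/(1-K) simplifies to (max-R)/max with max = 34:
C = (34-27)/34 = 7/34 = 0.20588… → 0.21
M = (34-34)/34 = 0/34 = 0 → 0.00
Y = (34-8)/34 = 26/34 = 0.76470… → 0.76
= CMYK(0.21, 0.00, 0.76, 0.87)


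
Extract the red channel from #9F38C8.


Color: #9F38C8
R = 9F = 159
G = 38 = 56
B = C8 = 200
Red = 159


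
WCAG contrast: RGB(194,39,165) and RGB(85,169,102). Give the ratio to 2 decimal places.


Linearize each sRGB channel c=v/255: c/12.92 if c ≤ 0.04045 else ((c+0.055)/1.055)^2.4
L = 0.2126×R_lin + 0.7152×G_lin + 0.0722×B_lin
Color 1 (194,39,165):
  R=194: 194/255≈0.7608 > 0.04045 → ((0.7608+0.055)/1.055)^2.4 ≈ 0.53948
  G=39: 39/255≈0.1529 > 0.04045 → ((0.1529+0.055)/1.055)^2.4 ≈ 0.02029
  B=165: 165/255≈0.6471 > 0.04045 → ((0.6471+0.055)/1.055)^2.4 ≈ 0.37626
  L1 = 0.2126×0.53948 + 0.7152×0.02029 + 0.0722×0.37626 ≈ 0.15637
Color 2 (85,169,102):
  R=85: 85/255≈0.3333 > 0.04045 → ((0.3333+0.055)/1.055)^2.4 ≈ 0.09084
  G=169: 169/255≈0.6627 > 0.04045 → ((0.6627+0.055)/1.055)^2.4 ≈ 0.39676
  B=102: 102/255≈0.4000 > 0.04045 → ((0.4000+0.055)/1.055)^2.4 ≈ 0.13287
  L2 = 0.2126×0.09084 + 0.7152×0.39676 + 0.0722×0.13287 ≈ 0.31267
Lighter = 0.31267, Darker = 0.15637
Ratio = (L_lighter + 0.05) / (L_darker + 0.05)
Ratio = (0.31267 + 0.05) / (0.15637 + 0.05) = 0.36267 / 0.20637 ≈ 1.7574
Ratio ≈ 1.76:1


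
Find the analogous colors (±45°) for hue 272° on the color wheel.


Base hue: 272°
Left analog: (272 - 45) mod 360 = 227°
Right analog: (272 + 45) mod 360 = 317°
Analogous hues = 227° and 317°


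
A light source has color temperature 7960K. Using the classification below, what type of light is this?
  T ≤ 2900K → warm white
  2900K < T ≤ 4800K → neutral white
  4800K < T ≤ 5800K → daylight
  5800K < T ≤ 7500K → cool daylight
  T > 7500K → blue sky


Temperature: 7960K
7960K > 7500K → blue sky
Classification: blue sky


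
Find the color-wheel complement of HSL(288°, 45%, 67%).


Complement = opposite side of color wheel = hue + 180°
H' = (288 + 180) mod 360 = 108°
S and L unchanged.
= HSL(108°, 45%, 67%)


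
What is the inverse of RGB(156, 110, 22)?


Invert: (255-R, 255-G, 255-B)
R: 255-156 = 99
G: 255-110 = 145
B: 255-22 = 233
= RGB(99, 145, 233)


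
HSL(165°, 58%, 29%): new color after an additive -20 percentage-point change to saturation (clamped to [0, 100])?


Original S = 58%
Adjustment = -20 percentage points
New S = 58 + (-20) = 38
Clamp to [0, 100] → 38
= HSL(165°, 38%, 29%)


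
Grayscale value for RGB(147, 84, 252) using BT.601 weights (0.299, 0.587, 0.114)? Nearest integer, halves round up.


Gray = 0.299×R + 0.587×G + 0.114×B
Gray = 0.299×147 + 0.587×84 + 0.114×252
Gray = 43.953 + 49.308 + 28.728
Gray = 121.989 → round half up → 122
Gray = 122


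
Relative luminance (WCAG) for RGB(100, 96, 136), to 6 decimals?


Linearize each channel (sRGB transfer function): c = v/255; c_lin = c/12.92 if c ≤ 0.04045, else ((c+0.055)/1.055)^2.4
  R: 100/255 ≈ 0.392157 > 0.04045 → ((0.392157+0.055)/1.055)^2.4 ≈ 0.127438
  G: 96/255 ≈ 0.376471 > 0.04045 → ((0.376471+0.055)/1.055)^2.4 ≈ 0.116971
  B: 136/255 ≈ 0.533333 > 0.04045 → ((0.533333+0.055)/1.055)^2.4 ≈ 0.246201
R_lin = 0.127438, G_lin = 0.116971, B_lin = 0.246201
L = 0.2126×R + 0.7152×G + 0.0722×B
L = 0.2126×0.127438 + 0.7152×0.116971 + 0.0722×0.246201
L ≈ 0.128526


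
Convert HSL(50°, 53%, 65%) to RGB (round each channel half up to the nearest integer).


H=50°, S=0.53, L=0.65
C = (1-|2L-1|)×S = (1-|0.30|)×0.53 = 0.371
H' = H/60 = 50/60 ≈ 0.8333; X = C×(1-|H' mod 2 - 1|) ≈ 0.3092
m = L - C/2 = 0.65 - 0.1855 = 0.4645
Sector ⌊H'⌋ = 0 → (R',G',B') = (0.371, ≈0.3092, 0.0)
RGB = ((R'+m)×255, (G'+m)×255, (B'+m)×255) = (213.0525, 197.285, 118.4475)
Round half up → RGB(213, 197, 118)


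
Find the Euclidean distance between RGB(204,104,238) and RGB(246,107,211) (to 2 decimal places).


d = √[(R₁-R₂)² + (G₁-G₂)² + (B₁-B₂)²]
d = √[(204-246)² + (104-107)² + (238-211)²]
d = √[1764 + 9 + 729]
d = √2502
d ≈ 50.02


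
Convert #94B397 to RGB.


94 → 148 (R)
B3 → 179 (G)
97 → 151 (B)
= RGB(148, 179, 151)


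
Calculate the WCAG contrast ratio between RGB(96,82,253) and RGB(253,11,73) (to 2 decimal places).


Linearize each sRGB channel c=v/255: c/12.92 if c ≤ 0.04045 else ((c+0.055)/1.055)^2.4
L = 0.2126×R_lin + 0.7152×G_lin + 0.0722×B_lin
Color 1 (96,82,253):
  R=96: 96/255≈0.3765 > 0.04045 → ((0.3765+0.055)/1.055)^2.4 ≈ 0.11697
  G=82: 82/255≈0.3216 > 0.04045 → ((0.3216+0.055)/1.055)^2.4 ≈ 0.08438
  B=253: 253/255≈0.9922 > 0.04045 → ((0.9922+0.055)/1.055)^2.4 ≈ 0.98225
  L1 = 0.2126×0.11697 + 0.7152×0.08438 + 0.0722×0.98225 ≈ 0.15613
Color 2 (253,11,73):
  R=253: 253/255≈0.9922 > 0.04045 → ((0.9922+0.055)/1.055)^2.4 ≈ 0.98225
  G=11: 11/255≈0.0431 > 0.04045 → ((0.0431+0.055)/1.055)^2.4 ≈ 0.00335
  B=73: 73/255≈0.2863 > 0.04045 → ((0.2863+0.055)/1.055)^2.4 ≈ 0.06663
  L2 = 0.2126×0.98225 + 0.7152×0.00335 + 0.0722×0.06663 ≈ 0.21603
Lighter = 0.21603, Darker = 0.15613
Ratio = (L_lighter + 0.05) / (L_darker + 0.05)
Ratio = (0.21603 + 0.05) / (0.15613 + 0.05) = 0.26603 / 0.20613 ≈ 1.2906
Ratio ≈ 1.29:1


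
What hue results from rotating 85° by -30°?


New hue = (H + rotation) mod 360
New hue = (85 -30) mod 360
= 55 mod 360
= 55°


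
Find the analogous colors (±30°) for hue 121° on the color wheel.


Base hue: 121°
Left analog: (121 - 30) mod 360 = 91°
Right analog: (121 + 30) mod 360 = 151°
Analogous hues = 91° and 151°


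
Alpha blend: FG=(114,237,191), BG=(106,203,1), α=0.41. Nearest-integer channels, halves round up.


C = α×F + (1-α)×B, with 1-α = 0.59
R: 0.41×114 + 0.59×106 = 46.74 + 62.54 = 109.28 → 109
G: 0.41×237 + 0.59×203 = 97.17 + 119.77 = 216.94 → 217
B: 0.41×191 + 0.59×1 = 78.31 + 0.59 = 78.90 → 79
= RGB(109, 217, 79)


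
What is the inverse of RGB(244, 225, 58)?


Invert: (255-R, 255-G, 255-B)
R: 255-244 = 11
G: 255-225 = 30
B: 255-58 = 197
= RGB(11, 30, 197)


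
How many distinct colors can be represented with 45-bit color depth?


Colors = 2^bits = 2^45
= 35,184,372,088,832 colors


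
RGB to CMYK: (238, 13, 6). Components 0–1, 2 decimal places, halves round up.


R'=238/255≈0.9333, G'=13/255≈0.0510, B'=6/255≈0.0235
K = 1 - max(R',G',B') = 1 - 238/255 = 17/255 = 0.06666… → 0.07
(1-R'-K)/(1-K) simplifies to (max-R)/max with max = 238:
C = (238-238)/238 = 0/238 = 0 → 0.00
M = (238-13)/238 = 225/238 = 0.94537… → 0.95
Y = (238-6)/238 = 232/238 = 0.97478… → 0.97
= CMYK(0.00, 0.95, 0.97, 0.07)


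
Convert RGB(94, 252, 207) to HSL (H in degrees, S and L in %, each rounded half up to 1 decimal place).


Normalize: R'=94/255≈0.3686, G'=252/255≈0.9882, B'=207/255≈0.8118
Max=252/255, Min=94/255, Δ=Max-Min=158/255
L = (Max+Min)/2 = (252+94)/510 = 346/510 = 0.67843… → L = 67.8%
L > 0.5 → S = Δ/(2-Max-Min) = 158/(510-252-94) = 158/164 = 0.96341… → S = 96.3%
(the 1/255 factors cancel in S and H, so raw channel differences can be used)
Max is G' → H = 60 × ((B-R)/Δ + 2) = 60 × ((207-94)/158 + 2)
  113/158 + 2 = 0.7151… + 2 = 2.7151…
  H = 60 × 2.7151… = 162.911…° → H = 162.9°
= HSL(162.9°, 96.3%, 67.8%)


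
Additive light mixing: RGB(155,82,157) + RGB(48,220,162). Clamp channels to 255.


Additive: each channel = min(255, C₁+C₂)
R: 155+48 = 203 → 203
G: 82+220 = 302 → 255
B: 157+162 = 319 → 255
= RGB(203, 255, 255)


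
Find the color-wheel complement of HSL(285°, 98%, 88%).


Complement = opposite side of color wheel = hue + 180°
H' = (285 + 180) mod 360 = 105°
S and L unchanged.
= HSL(105°, 98%, 88%)


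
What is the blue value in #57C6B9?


Color: #57C6B9
R = 57 = 87
G = C6 = 198
B = B9 = 185
Blue = 185


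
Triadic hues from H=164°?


Triadic: equally spaced at 120° intervals
H1 = 164°
H2 = (164 + 120) mod 360 = 284°
H3 = (164 + 240) mod 360 = 44°
Triadic = 164°, 284°, 44°


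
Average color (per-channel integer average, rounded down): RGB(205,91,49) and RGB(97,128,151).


Midpoint: each channel = ⌊(C₁+C₂)/2⌋
R: ⌊(205+97)/2⌋ = 151
G: ⌊(91+128)/2⌋ = 109
B: ⌊(49+151)/2⌋ = 100
= RGB(151, 109, 100)


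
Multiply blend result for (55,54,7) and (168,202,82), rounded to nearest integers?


Multiply: C = A×B/255, rounded to nearest integer
R: 55×168/255 = 9240/255 ≈ 36.235 → 36
G: 54×202/255 = 10908/255 ≈ 42.776 → 43
B: 7×82/255 = 574/255 ≈ 2.251 → 2
= RGB(36, 43, 2)


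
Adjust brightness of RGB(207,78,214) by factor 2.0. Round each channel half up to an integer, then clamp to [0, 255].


Multiply each channel by 2.0, round half up, clamp to [0, 255]
R: 207×2.0 = 414 → clamp → 255
G: 78×2.0 = 156
B: 214×2.0 = 428 → clamp → 255
= RGB(255, 156, 255)


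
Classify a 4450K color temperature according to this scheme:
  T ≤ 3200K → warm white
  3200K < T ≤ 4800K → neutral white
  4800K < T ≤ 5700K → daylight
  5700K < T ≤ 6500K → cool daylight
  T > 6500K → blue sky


Temperature: 4450K
3200K < 4450K ≤ 4800K → neutral white
Classification: neutral white


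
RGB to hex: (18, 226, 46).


R = 18 → 12 (hex)
G = 226 → E2 (hex)
B = 46 → 2E (hex)
Hex = #12E22E


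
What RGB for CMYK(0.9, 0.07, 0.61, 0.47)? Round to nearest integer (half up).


R = 255 × (1-C) × (1-K) = 255 × 0.10 × 0.53 = 13.515 → 14
G = 255 × (1-M) × (1-K) = 255 × 0.93 × 0.53 = 125.6895 → 126
B = 255 × (1-Y) × (1-K) = 255 × 0.39 × 0.53 = 52.7085 → 53
= RGB(14, 126, 53)


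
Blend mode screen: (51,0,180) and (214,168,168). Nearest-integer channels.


Screen: C = 255 - (255-A)×(255-B)/255, rounded to nearest integer
R: 255 - (255-51)×(255-214)/255 = 255 - 8364/255 ≈ 255 - 32.800 = 222.200 → 222
G: 255 - (255-0)×(255-168)/255 = 255 - 22185/255 ≈ 255 - 87.000 = 168.000 → 168
B: 255 - (255-180)×(255-168)/255 = 255 - 6525/255 ≈ 255 - 25.588 = 229.412 → 229
= RGB(222, 168, 229)


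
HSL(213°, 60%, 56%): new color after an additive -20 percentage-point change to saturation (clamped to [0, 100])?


Original S = 60%
Adjustment = -20 percentage points
New S = 60 + (-20) = 40
Clamp to [0, 100] → 40
= HSL(213°, 40%, 56%)


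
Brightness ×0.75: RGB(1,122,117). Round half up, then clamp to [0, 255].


Multiply each channel by 0.75, round half up, clamp to [0, 255]
R: 1×0.75 = 0.75 → round → 1
G: 122×0.75 = 91.5 → round → 92
B: 117×0.75 = 87.75 → round → 88
= RGB(1, 92, 88)


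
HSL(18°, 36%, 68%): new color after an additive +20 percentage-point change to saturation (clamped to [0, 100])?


Original S = 36%
Adjustment = +20 percentage points
New S = 36 + (20) = 56
Clamp to [0, 100] → 56
= HSL(18°, 56%, 68%)


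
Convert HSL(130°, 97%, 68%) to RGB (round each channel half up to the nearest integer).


H=130°, S=0.97, L=0.68
C = (1-|2L-1|)×S = (1-|0.36|)×0.97 = 0.6208
H' = H/60 = 130/60 ≈ 2.1667; X = C×(1-|H' mod 2 - 1|) ≈ 0.1035
m = L - C/2 = 0.68 - 0.3104 = 0.3696
Sector ⌊H'⌋ = 2 → (R',G',B') = (0.0, 0.6208, ≈0.1035)
RGB = ((R'+m)×255, (G'+m)×255, (B'+m)×255) = (94.248, 252.552, 120.632)
Round half up → RGB(94, 253, 121)


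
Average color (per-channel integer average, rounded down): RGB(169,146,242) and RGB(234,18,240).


Midpoint: each channel = ⌊(C₁+C₂)/2⌋
R: ⌊(169+234)/2⌋ = 201
G: ⌊(146+18)/2⌋ = 82
B: ⌊(242+240)/2⌋ = 241
= RGB(201, 82, 241)


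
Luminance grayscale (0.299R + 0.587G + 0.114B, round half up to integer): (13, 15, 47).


Gray = 0.299×R + 0.587×G + 0.114×B
Gray = 0.299×13 + 0.587×15 + 0.114×47
Gray = 3.887 + 8.805 + 5.358
Gray = 18.050 → round half up → 18
Gray = 18


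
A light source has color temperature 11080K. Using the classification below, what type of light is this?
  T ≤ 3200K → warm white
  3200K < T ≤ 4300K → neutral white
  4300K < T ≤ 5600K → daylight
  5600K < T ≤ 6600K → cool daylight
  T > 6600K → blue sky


Temperature: 11080K
11080K > 6600K → blue sky
Classification: blue sky


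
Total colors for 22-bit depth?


Colors = 2^bits = 2^22
= 4,194,304 colors


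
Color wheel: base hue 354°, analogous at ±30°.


Base hue: 354°
Left analog: (354 - 30) mod 360 = 324°
Right analog: (354 + 30) mod 360 = 24°
Analogous hues = 324° and 24°


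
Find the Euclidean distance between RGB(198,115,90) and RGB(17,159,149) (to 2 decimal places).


d = √[(R₁-R₂)² + (G₁-G₂)² + (B₁-B₂)²]
d = √[(198-17)² + (115-159)² + (90-149)²]
d = √[32761 + 1936 + 3481]
d = √38178
d ≈ 195.39


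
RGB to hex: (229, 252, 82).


R = 229 → E5 (hex)
G = 252 → FC (hex)
B = 82 → 52 (hex)
Hex = #E5FC52


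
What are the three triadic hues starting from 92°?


Triadic: equally spaced at 120° intervals
H1 = 92°
H2 = (92 + 120) mod 360 = 212°
H3 = (92 + 240) mod 360 = 332°
Triadic = 92°, 212°, 332°


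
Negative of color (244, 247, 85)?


Invert: (255-R, 255-G, 255-B)
R: 255-244 = 11
G: 255-247 = 8
B: 255-85 = 170
= RGB(11, 8, 170)


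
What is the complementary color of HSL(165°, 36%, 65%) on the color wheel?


Complement = opposite side of color wheel = hue + 180°
H' = (165 + 180) mod 360 = 345°
S and L unchanged.
= HSL(345°, 36%, 65%)


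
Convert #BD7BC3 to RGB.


BD → 189 (R)
7B → 123 (G)
C3 → 195 (B)
= RGB(189, 123, 195)


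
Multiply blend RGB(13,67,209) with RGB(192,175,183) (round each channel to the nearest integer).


Multiply: C = A×B/255, rounded to nearest integer
R: 13×192/255 = 2496/255 ≈ 9.788 → 10
G: 67×175/255 = 11725/255 ≈ 45.980 → 46
B: 209×183/255 = 38247/255 ≈ 149.988 → 150
= RGB(10, 46, 150)


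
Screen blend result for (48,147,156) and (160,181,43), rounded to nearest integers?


Screen: C = 255 - (255-A)×(255-B)/255, rounded to nearest integer
R: 255 - (255-48)×(255-160)/255 = 255 - 19665/255 ≈ 255 - 77.118 = 177.882 → 178
G: 255 - (255-147)×(255-181)/255 = 255 - 7992/255 ≈ 255 - 31.341 = 223.659 → 224
B: 255 - (255-156)×(255-43)/255 = 255 - 20988/255 ≈ 255 - 82.306 = 172.694 → 173
= RGB(178, 224, 173)


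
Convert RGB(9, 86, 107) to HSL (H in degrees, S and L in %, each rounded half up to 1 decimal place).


Normalize: R'=9/255≈0.0353, G'=86/255≈0.3373, B'=107/255≈0.4196
Max=107/255, Min=9/255, Δ=Max-Min=98/255
L = (Max+Min)/2 = (107+9)/510 = 116/510 = 0.22745… → L = 22.7%
L ≤ 0.5 → S = Δ/(Max+Min) = 98/(107+9) = 98/116 = 0.84482… → S = 84.5%
(the 1/255 factors cancel in S and H, so raw channel differences can be used)
Max is B' → H = 60 × ((R-G)/Δ + 4) = 60 × ((9-86)/98 + 4)
  -77/98 + 4 = -0.7857… + 4 = 3.2142…
  H = 60 × 3.2142… = 192.857…° → H = 192.9°
= HSL(192.9°, 84.5%, 22.7%)


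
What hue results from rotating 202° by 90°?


New hue = (H + rotation) mod 360
New hue = (202 + 90) mod 360
= 292 mod 360
= 292°


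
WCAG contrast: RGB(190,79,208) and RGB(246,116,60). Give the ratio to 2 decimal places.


Linearize each sRGB channel c=v/255: c/12.92 if c ≤ 0.04045 else ((c+0.055)/1.055)^2.4
L = 0.2126×R_lin + 0.7152×G_lin + 0.0722×B_lin
Color 1 (190,79,208):
  R=190: 190/255≈0.7451 > 0.04045 → ((0.7451+0.055)/1.055)^2.4 ≈ 0.51492
  G=79: 79/255≈0.3098 > 0.04045 → ((0.3098+0.055)/1.055)^2.4 ≈ 0.07819
  B=208: 208/255≈0.8157 > 0.04045 → ((0.8157+0.055)/1.055)^2.4 ≈ 0.63076
  L1 = 0.2126×0.51492 + 0.7152×0.07819 + 0.0722×0.63076 ≈ 0.21093
Color 2 (246,116,60):
  R=246: 246/255≈0.9647 > 0.04045 → ((0.9647+0.055)/1.055)^2.4 ≈ 0.92158
  G=116: 116/255≈0.4549 > 0.04045 → ((0.4549+0.055)/1.055)^2.4 ≈ 0.17465
  B=60: 60/255≈0.2353 > 0.04045 → ((0.2353+0.055)/1.055)^2.4 ≈ 0.04519
  L2 = 0.2126×0.92158 + 0.7152×0.17465 + 0.0722×0.04519 ≈ 0.32410
Lighter = 0.32410, Darker = 0.21093
Ratio = (L_lighter + 0.05) / (L_darker + 0.05)
Ratio = (0.32410 + 0.05) / (0.21093 + 0.05) = 0.37410 / 0.26093 ≈ 1.4337
Ratio ≈ 1.43:1


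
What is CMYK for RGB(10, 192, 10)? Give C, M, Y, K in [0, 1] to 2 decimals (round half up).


R'=10/255≈0.0392, G'=192/255≈0.7529, B'=10/255≈0.0392
K = 1 - max(R',G',B') = 1 - 192/255 = 63/255 = 0.24705… → 0.25
(1-R'-K)/(1-K) simplifies to (max-R)/max with max = 192:
C = (192-10)/192 = 182/192 = 0.94791… → 0.95
M = (192-192)/192 = 0/192 = 0 → 0.00
Y = (192-10)/192 = 182/192 = 0.94791… → 0.95
= CMYK(0.95, 0.00, 0.95, 0.25)


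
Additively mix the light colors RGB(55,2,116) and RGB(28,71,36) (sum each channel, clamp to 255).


Additive: each channel = min(255, C₁+C₂)
R: 55+28 = 83 → 83
G: 2+71 = 73 → 73
B: 116+36 = 152 → 152
= RGB(83, 73, 152)


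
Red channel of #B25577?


Color: #B25577
R = B2 = 178
G = 55 = 85
B = 77 = 119
Red = 178


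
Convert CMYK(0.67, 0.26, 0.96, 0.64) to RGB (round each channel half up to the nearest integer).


R = 255 × (1-C) × (1-K) = 255 × 0.33 × 0.36 = 30.294 → 30
G = 255 × (1-M) × (1-K) = 255 × 0.74 × 0.36 = 67.932 → 68
B = 255 × (1-Y) × (1-K) = 255 × 0.04 × 0.36 = 3.672 → 4
= RGB(30, 68, 4)


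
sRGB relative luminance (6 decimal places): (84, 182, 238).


Linearize each channel (sRGB transfer function): c = v/255; c_lin = c/12.92 if c ≤ 0.04045, else ((c+0.055)/1.055)^2.4
  R: 84/255 ≈ 0.329412 > 0.04045 → ((0.329412+0.055)/1.055)^2.4 ≈ 0.088656
  G: 182/255 ≈ 0.713725 > 0.04045 → ((0.713725+0.055)/1.055)^2.4 ≈ 0.467784
  B: 238/255 ≈ 0.933333 > 0.04045 → ((0.933333+0.055)/1.055)^2.4 ≈ 0.854993
R_lin = 0.088656, G_lin = 0.467784, B_lin = 0.854993
L = 0.2126×R + 0.7152×G + 0.0722×B
L = 0.2126×0.088656 + 0.7152×0.467784 + 0.0722×0.854993
L ≈ 0.415138


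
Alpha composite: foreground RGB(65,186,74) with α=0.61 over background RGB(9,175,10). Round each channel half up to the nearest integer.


C = α×F + (1-α)×B, with 1-α = 0.39
R: 0.61×65 + 0.39×9 = 39.65 + 3.51 = 43.16 → 43
G: 0.61×186 + 0.39×175 = 113.46 + 68.25 = 181.71 → 182
B: 0.61×74 + 0.39×10 = 45.14 + 3.90 = 49.04 → 49
= RGB(43, 182, 49)


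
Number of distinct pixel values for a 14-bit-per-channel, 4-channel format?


Total bits = 14 bits/channel × 4 channels = 56 bits
Distinct pixel values = 2^56
= 72,057,594,037,927,936 pixel values


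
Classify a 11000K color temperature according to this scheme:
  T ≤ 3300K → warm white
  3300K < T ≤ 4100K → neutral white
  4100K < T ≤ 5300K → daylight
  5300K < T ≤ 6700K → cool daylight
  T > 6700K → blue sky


Temperature: 11000K
11000K > 6700K → blue sky
Classification: blue sky


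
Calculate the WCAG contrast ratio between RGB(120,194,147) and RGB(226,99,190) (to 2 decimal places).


Linearize each sRGB channel c=v/255: c/12.92 if c ≤ 0.04045 else ((c+0.055)/1.055)^2.4
L = 0.2126×R_lin + 0.7152×G_lin + 0.0722×B_lin
Color 1 (120,194,147):
  R=120: 120/255≈0.4706 > 0.04045 → ((0.4706+0.055)/1.055)^2.4 ≈ 0.18782
  G=194: 194/255≈0.7608 > 0.04045 → ((0.7608+0.055)/1.055)^2.4 ≈ 0.53948
  B=147: 147/255≈0.5765 > 0.04045 → ((0.5765+0.055)/1.055)^2.4 ≈ 0.29177
  L1 = 0.2126×0.18782 + 0.7152×0.53948 + 0.0722×0.29177 ≈ 0.44683
Color 2 (226,99,190):
  R=226: 226/255≈0.8863 > 0.04045 → ((0.8863+0.055)/1.055)^2.4 ≈ 0.76052
  G=99: 99/255≈0.3882 > 0.04045 → ((0.3882+0.055)/1.055)^2.4 ≈ 0.12477
  B=190: 190/255≈0.7451 > 0.04045 → ((0.7451+0.055)/1.055)^2.4 ≈ 0.51492
  L2 = 0.2126×0.76052 + 0.7152×0.12477 + 0.0722×0.51492 ≈ 0.28810
Lighter = 0.44683, Darker = 0.28810
Ratio = (L_lighter + 0.05) / (L_darker + 0.05)
Ratio = (0.44683 + 0.05) / (0.28810 + 0.05) = 0.49683 / 0.33810 ≈ 1.4695
Ratio ≈ 1.47:1


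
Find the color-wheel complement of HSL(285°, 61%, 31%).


Complement = opposite side of color wheel = hue + 180°
H' = (285 + 180) mod 360 = 105°
S and L unchanged.
= HSL(105°, 61%, 31%)


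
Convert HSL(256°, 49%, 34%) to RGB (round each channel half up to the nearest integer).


H=256°, S=0.49, L=0.34
C = (1-|2L-1|)×S = (1-|-0.32|)×0.49 = 0.3332
H' = H/60 = 256/60 ≈ 4.2667; X = C×(1-|H' mod 2 - 1|) ≈ 0.0889
m = L - C/2 = 0.34 - 0.1666 = 0.1734
Sector ⌊H'⌋ = 4 → (R',G',B') = (≈0.0889, 0.0, 0.3332)
RGB = ((R'+m)×255, (G'+m)×255, (B'+m)×255) = (66.8746, 44.217, 129.183)
Round half up → RGB(67, 44, 129)


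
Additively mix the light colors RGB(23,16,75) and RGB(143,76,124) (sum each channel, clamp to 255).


Additive: each channel = min(255, C₁+C₂)
R: 23+143 = 166 → 166
G: 16+76 = 92 → 92
B: 75+124 = 199 → 199
= RGB(166, 92, 199)


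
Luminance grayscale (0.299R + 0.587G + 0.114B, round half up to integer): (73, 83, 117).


Gray = 0.299×R + 0.587×G + 0.114×B
Gray = 0.299×73 + 0.587×83 + 0.114×117
Gray = 21.827 + 48.721 + 13.338
Gray = 83.886 → round half up → 84
Gray = 84


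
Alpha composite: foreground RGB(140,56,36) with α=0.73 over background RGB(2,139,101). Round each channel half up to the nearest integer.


C = α×F + (1-α)×B, with 1-α = 0.27
R: 0.73×140 + 0.27×2 = 102.20 + 0.54 = 102.74 → 103
G: 0.73×56 + 0.27×139 = 40.88 + 37.53 = 78.41 → 78
B: 0.73×36 + 0.27×101 = 26.28 + 27.27 = 53.55 → 54
= RGB(103, 78, 54)
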